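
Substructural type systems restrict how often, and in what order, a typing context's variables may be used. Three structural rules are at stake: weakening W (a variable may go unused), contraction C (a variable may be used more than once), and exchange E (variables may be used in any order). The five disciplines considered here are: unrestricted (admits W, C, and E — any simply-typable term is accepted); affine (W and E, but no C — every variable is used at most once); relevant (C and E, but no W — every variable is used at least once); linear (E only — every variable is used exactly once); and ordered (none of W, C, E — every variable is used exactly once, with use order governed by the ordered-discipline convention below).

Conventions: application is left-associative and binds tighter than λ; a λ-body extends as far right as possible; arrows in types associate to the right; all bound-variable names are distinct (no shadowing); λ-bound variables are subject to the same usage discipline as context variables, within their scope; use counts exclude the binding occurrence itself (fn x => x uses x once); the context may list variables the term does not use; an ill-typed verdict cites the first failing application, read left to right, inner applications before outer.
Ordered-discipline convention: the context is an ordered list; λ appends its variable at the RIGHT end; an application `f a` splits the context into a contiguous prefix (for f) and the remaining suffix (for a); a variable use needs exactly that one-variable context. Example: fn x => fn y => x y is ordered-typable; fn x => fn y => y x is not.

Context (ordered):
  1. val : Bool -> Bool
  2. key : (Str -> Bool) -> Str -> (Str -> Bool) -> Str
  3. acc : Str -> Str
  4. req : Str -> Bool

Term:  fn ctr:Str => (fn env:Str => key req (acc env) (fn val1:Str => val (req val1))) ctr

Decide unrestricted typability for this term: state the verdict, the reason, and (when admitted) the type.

yes — well-typed at Str -> Str; no restrictions here; term : Str -> Str
use counts: val ×1; key ×1; acc ×1; req ×2; ctr [bound] ×1; env [bound] ×1; val1 [bound] ×1
use order (left to right): key, req, acc, env, val, req, val1, ctr
typing: well-typed at Str -> Str
across the five disciplines: ordered ✗ | linear ✗ | affine ✗ | relevant ✓ | unrestricted ✓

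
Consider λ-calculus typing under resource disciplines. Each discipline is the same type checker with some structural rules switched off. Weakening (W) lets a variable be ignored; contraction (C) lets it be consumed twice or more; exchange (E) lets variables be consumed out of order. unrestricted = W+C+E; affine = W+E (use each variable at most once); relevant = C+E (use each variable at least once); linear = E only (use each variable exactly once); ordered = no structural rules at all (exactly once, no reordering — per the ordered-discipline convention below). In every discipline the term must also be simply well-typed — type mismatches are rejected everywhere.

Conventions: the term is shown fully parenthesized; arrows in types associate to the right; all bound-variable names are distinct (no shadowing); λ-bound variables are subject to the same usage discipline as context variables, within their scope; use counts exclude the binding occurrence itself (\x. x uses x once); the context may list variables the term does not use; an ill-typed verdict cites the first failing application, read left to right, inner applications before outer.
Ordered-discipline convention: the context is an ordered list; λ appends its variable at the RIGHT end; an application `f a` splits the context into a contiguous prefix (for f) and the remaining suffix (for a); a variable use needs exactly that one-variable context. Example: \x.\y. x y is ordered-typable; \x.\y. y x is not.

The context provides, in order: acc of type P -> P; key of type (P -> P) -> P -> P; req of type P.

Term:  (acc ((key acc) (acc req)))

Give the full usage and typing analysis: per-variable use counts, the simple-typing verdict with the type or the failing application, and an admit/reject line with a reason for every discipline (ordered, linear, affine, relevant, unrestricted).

variable uses: acc: 3×, key: 1×, req: 1×
left-to-right use order: acc, key, acc, acc, req
typing: well-typed — term : P
ordered: ✗ — needs contraction — acc ×3
linear: ✗ — needs contraction — acc ×3
affine: ✗ — needs contraction — acc ×3
relevant: ✓ — acc, key, req: all used, weakening unneeded
unrestricted: ✓ — type-checks (P) and nothing is barred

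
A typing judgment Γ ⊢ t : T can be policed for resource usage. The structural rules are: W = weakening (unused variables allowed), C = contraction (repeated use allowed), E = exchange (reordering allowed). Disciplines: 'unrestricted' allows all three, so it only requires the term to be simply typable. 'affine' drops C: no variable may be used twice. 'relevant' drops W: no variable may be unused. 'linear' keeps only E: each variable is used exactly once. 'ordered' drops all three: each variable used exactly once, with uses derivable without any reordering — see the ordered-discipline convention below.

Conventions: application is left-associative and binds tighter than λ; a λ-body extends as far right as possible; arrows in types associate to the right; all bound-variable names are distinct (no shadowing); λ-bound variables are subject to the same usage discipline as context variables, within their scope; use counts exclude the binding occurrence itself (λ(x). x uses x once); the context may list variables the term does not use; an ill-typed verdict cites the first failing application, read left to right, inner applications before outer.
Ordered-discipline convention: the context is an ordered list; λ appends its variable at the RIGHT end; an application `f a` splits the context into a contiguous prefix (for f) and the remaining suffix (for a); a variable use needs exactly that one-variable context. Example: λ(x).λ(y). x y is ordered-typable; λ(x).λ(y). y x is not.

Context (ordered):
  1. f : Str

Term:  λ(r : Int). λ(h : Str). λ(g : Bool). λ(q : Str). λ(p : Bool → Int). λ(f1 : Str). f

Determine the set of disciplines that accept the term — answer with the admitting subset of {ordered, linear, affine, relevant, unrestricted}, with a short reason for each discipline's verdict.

admitting disciplines: affine, unrestricted
counts: f ×1, r (bound) ×0, h (bound) ×0, g (bound) ×0, q (bound) ×0, p (bound) ×0, f1 (bound) ×0
order of uses: f
typing: the term checks, with type Int → Str → Bool → Str → (Bool → Int) → Str → Str
ordered ✗ (unused: r, h, g, q, p, f1 — weakening required)
linear ✗ (unused: r, h, g, q, p, f1 — weakening required)
affine ✓ (no duplicate uses among f, r, h, g, q, p, f1)
relevant ✗ (unused: r, h, g, q, p, f1 — weakening required)
unrestricted ✓ (simply typable at Int → Str → Bool → Str → (Bool → Int) → Str → Str; W, C, E all held)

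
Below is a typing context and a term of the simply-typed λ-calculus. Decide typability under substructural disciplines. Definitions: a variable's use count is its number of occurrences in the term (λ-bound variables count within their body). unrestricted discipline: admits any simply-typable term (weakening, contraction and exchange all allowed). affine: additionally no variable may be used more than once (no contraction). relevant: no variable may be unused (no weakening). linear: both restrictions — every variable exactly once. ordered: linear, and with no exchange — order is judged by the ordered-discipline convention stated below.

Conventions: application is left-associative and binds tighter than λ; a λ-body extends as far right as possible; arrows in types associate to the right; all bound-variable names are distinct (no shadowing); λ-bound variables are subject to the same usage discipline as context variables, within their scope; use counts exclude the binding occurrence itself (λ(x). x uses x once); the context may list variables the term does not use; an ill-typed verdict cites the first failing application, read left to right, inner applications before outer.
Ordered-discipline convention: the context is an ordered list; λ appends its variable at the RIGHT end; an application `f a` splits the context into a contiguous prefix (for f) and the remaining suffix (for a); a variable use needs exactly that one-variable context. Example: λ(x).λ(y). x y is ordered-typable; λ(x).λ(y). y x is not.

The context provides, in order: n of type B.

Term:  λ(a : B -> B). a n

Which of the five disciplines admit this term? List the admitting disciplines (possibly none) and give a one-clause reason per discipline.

admitting disciplines: linear, affine, relevant, unrestricted
use counts: n=1; a [bound]=1
order of uses: a, n
typing: the term checks, with type (B -> B) -> B
ordered: ✗ — needs exchange: uses follow a, n
linear: ✓ — n, a: one use apiece
affine: ✓ — n, a: no repeats, contraction unneeded
relevant: ✓ — at least one use each (n, a)
unrestricted: ✓ — well-typed at (B -> B) -> B; no restrictions here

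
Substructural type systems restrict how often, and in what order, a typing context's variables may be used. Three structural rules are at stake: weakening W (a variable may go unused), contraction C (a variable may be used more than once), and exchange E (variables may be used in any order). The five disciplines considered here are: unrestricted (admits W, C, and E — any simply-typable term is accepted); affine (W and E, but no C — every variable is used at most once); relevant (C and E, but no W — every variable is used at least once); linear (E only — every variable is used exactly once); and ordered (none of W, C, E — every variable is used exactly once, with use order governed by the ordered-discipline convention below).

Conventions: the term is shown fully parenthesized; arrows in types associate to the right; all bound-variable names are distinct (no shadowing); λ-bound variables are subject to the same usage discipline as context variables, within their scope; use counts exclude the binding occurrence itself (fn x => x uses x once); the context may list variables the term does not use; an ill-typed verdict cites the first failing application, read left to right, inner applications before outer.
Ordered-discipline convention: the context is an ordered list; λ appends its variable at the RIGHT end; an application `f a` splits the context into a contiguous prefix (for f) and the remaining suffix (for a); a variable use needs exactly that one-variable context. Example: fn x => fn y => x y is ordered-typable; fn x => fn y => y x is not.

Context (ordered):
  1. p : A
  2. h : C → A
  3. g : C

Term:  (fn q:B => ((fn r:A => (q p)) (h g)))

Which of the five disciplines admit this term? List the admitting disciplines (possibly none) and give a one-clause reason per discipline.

accepted by: none
usage: p=1; h=1; g=1; q (λ-bound)=1; r (λ-bound)=0
order of uses: q, p, h, g
typing: ill-typed: non-arrow in function slot: B
ordered ✗ (fails simple typing)
linear ✗ (a type mismatch blocks all five)
affine ✗ (the type mismatch rejects it)
relevant ✗ (not simply typable)
unrestricted ✗ (fails simple typing)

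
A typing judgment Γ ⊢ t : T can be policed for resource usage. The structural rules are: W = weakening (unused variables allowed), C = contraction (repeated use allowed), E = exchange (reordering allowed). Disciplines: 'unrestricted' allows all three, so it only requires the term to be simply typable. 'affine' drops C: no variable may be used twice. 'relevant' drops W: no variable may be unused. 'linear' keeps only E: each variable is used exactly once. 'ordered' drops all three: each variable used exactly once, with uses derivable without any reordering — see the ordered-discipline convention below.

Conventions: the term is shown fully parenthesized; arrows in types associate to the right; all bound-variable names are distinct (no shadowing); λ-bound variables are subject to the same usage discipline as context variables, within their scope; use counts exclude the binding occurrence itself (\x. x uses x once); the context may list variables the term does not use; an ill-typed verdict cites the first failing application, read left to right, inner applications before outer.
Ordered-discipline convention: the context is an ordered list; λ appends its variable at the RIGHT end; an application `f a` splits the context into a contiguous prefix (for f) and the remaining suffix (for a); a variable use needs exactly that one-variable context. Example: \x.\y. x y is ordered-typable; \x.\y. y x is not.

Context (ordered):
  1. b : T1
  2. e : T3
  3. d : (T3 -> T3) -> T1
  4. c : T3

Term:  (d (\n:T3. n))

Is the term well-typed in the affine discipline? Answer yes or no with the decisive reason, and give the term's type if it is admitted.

yes — at most one use each (b, e, d, c, n); term : T1
variable uses: b: 0; e: 0; d: 1; c: 0; n (λ-bound): 1
left-to-right use order: d, n
typing: ✓ — T1
per-discipline verdicts: ordered ✗, linear ✗, affine ✓, relevant ✗, unrestricted ✓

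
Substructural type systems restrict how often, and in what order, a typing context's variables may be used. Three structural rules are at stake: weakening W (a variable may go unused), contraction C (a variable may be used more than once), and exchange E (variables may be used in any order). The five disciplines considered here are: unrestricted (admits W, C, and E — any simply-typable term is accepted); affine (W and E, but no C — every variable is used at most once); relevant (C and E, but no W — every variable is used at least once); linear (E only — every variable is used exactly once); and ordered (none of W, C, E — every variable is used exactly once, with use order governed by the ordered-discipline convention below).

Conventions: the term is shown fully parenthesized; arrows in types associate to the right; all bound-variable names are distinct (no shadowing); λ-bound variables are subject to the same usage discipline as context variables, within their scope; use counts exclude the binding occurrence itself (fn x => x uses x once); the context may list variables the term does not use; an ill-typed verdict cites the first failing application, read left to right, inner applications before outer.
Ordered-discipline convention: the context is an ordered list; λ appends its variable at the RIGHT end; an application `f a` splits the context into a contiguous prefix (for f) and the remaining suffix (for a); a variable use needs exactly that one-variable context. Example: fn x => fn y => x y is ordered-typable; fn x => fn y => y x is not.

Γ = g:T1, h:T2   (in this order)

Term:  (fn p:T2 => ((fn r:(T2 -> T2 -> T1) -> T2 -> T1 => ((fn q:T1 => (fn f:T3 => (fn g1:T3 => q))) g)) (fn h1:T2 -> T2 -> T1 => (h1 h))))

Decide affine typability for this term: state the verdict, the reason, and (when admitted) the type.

yes — none of g, h, p, r, q, f, g1, h1 used more than once; term : T2 -> T3 -> T3 -> T1
counts: g ×1, h ×1, p [bound] ×0, r [bound] ×0, q [bound] ×1, f [bound] ×0, g1 [bound] ×0, h1 [bound] ×1
left-to-right use order: q, g, h1, h
typing: the term checks, with type T2 -> T3 -> T3 -> T1
all disciplines: ordered ✗ | linear ✗ | affine ✓ | relevant ✗ | unrestricted ✓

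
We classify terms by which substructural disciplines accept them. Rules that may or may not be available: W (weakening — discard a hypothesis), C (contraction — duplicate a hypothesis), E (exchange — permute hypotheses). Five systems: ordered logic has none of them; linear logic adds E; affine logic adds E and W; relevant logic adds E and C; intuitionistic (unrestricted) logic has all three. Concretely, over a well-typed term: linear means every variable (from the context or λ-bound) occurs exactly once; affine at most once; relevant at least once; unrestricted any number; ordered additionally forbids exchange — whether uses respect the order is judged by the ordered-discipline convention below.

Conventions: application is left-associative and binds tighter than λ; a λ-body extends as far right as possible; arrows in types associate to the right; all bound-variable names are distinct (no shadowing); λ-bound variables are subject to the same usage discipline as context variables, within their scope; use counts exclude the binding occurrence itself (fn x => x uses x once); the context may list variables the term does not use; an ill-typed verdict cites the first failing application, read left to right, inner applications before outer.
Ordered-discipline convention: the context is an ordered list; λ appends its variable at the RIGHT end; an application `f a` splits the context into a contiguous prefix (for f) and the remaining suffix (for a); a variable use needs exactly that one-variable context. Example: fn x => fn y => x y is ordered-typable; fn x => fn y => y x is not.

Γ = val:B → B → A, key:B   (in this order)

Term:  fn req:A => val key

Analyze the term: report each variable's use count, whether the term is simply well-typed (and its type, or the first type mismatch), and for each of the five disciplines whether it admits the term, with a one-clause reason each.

variable uses: val: 1×, key: 1×, req (λ-bound): 0×
left-to-right use order: val, key
typing: well-typed at A → B → A
ordered ✗ (req left unused)
linear ✗ (req left unused)
affine ✓ (val, key, req: no repeats, contraction unneeded)
relevant ✗ (req left unused)
unrestricted ✓ (type-checks (A → B → A) and nothing is barred)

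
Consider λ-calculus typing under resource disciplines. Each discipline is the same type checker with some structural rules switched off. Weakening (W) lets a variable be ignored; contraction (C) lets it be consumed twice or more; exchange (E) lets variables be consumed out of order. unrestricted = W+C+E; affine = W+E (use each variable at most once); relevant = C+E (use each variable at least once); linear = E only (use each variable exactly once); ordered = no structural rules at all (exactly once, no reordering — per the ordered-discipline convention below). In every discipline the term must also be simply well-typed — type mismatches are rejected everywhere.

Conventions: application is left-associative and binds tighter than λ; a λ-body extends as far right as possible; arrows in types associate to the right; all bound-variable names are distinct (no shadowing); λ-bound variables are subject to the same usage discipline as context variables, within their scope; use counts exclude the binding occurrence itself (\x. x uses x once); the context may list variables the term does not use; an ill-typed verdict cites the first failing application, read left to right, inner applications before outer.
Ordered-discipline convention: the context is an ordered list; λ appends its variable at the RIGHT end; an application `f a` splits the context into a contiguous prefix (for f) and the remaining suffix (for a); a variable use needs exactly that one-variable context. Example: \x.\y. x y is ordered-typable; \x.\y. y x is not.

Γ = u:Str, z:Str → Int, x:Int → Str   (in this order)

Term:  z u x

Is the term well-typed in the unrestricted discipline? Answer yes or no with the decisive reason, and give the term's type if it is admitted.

no — fails simple typing
use counts: u=1; z=1; x=1
left-to-right use order: z, u, x
typing: ill-typed: non-function type Int applied to an argument
per-discipline verdicts: ordered ✗ | linear ✗ | affine ✗ | relevant ✗ | unrestricted ✗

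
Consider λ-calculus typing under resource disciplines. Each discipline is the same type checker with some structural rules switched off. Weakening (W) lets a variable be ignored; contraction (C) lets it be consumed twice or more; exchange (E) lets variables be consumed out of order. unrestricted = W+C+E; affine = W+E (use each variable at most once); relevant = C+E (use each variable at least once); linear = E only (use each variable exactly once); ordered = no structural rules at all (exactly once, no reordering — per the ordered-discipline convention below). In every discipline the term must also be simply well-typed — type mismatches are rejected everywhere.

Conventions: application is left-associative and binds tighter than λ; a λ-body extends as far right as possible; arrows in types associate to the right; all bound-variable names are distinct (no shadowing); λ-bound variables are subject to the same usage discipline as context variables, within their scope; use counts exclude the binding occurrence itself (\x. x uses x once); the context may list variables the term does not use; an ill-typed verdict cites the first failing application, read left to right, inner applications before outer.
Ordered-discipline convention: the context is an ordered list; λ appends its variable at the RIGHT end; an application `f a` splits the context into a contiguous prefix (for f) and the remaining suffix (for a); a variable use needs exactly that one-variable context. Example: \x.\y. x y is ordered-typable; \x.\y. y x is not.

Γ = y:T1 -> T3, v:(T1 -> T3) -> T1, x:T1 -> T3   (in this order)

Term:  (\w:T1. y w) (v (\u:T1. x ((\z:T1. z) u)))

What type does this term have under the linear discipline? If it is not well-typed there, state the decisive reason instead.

term : T3
use counts: y: 1; v: 1; x: 1; w (bound): 1; u (bound): 1; z (bound): 1
order of uses: y, w, v, x, z, u
typing: ✓ — T3
all disciplines: ordered ✓ · linear ✓ · affine ✓ · relevant ✓ · unrestricted ✓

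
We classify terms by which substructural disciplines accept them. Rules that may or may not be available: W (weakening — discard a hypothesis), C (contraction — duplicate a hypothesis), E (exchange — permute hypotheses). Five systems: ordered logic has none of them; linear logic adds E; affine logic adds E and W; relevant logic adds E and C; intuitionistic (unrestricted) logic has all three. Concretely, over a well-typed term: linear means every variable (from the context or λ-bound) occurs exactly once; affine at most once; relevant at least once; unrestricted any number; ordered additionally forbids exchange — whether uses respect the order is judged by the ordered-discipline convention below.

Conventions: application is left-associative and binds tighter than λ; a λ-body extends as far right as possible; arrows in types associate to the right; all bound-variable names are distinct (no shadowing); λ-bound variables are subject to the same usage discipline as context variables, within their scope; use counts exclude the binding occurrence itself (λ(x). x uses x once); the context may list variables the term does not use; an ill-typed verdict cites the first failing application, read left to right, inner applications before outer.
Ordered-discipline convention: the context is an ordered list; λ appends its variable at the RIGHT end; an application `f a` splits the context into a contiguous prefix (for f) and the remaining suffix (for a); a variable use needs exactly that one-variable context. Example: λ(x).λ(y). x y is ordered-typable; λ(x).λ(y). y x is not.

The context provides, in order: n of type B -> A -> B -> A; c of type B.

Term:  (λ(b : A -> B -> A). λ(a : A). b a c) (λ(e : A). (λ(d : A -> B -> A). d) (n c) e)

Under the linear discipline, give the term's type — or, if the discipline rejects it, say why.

not well-typed under linear — c ×2 used more than once (contraction)
usage: n: 1×; c: 2×; b (bound): 1×; a (bound): 1×; e (bound): 1×; d (bound): 1×
order of uses: b, a, c, d, n, c, e
typing: the term checks, with type A -> A
across the five disciplines: ordered ✗, linear ✗, affine ✗, relevant ✓, unrestricted ✓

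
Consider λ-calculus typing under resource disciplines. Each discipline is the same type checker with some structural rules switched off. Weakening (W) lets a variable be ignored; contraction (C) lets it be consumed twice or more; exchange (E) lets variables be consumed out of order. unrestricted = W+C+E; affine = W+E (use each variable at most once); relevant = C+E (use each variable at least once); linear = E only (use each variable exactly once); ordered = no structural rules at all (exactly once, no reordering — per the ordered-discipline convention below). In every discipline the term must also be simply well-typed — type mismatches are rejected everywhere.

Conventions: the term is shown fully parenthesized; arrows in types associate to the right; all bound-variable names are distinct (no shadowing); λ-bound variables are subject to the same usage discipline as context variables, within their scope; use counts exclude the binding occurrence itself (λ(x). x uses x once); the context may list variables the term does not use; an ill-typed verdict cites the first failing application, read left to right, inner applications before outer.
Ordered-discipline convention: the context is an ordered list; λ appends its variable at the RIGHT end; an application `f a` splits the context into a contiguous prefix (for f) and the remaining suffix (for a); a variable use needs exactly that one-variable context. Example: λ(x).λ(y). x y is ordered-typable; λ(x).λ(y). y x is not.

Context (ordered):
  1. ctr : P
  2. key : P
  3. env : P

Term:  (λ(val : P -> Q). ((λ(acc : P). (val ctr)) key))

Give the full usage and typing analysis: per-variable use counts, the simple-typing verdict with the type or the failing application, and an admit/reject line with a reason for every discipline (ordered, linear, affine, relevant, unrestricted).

counts: ctr=1, key=1, env=0, val (bound)=1, acc (bound)=0
use order (left to right): val, ctr, key
typing: well-typed at (P -> Q) -> Q
ordered ✗ (env, acc never used (weakening))
linear ✗ (env, acc never used (weakening))
affine ✓ (no duplicate uses among ctr, key, env, val, acc)
relevant ✗ (env, acc never used (weakening))
unrestricted ✓ (type-checks ((P -> Q) -> Q) and nothing is barred)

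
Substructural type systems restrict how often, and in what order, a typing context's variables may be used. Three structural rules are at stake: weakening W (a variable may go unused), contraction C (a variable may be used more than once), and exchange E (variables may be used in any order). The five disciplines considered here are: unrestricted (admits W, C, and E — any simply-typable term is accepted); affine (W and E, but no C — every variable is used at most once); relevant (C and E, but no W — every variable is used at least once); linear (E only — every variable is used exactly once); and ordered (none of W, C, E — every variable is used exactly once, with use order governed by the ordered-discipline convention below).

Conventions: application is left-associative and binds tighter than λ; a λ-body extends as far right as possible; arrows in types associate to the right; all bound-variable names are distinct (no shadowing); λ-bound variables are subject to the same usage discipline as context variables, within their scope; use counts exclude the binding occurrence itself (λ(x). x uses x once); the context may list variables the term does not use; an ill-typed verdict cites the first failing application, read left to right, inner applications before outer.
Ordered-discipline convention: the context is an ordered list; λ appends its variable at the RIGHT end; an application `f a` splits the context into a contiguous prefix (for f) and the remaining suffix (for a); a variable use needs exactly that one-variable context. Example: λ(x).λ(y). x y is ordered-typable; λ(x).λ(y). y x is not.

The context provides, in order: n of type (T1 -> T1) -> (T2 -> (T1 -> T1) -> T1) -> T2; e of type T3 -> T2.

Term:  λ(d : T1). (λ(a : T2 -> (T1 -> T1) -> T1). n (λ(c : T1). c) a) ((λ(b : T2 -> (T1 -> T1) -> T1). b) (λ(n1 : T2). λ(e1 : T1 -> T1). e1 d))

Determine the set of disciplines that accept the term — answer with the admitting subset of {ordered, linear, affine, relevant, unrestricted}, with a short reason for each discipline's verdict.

admitted by: affine, unrestricted
use counts: n: 1×, e: 0×, d (bound): 1×, a (bound): 1×, c (bound): 1×, b (bound): 1×, n1 (bound): 0×, e1 (bound): 1×
uses in reading order: n, c, a, b, e1, d
typing: the term checks, with type T1 -> T2
ordered: ✗, e, n1 left unused
linear: ✗, e, n1 left unused
affine: ✓, none of n, e, d, a, c, b, n1, e1 used more than once
relevant: ✗, e, n1 left unused
unrestricted: ✓, typability at T1 -> T2 is all that's needed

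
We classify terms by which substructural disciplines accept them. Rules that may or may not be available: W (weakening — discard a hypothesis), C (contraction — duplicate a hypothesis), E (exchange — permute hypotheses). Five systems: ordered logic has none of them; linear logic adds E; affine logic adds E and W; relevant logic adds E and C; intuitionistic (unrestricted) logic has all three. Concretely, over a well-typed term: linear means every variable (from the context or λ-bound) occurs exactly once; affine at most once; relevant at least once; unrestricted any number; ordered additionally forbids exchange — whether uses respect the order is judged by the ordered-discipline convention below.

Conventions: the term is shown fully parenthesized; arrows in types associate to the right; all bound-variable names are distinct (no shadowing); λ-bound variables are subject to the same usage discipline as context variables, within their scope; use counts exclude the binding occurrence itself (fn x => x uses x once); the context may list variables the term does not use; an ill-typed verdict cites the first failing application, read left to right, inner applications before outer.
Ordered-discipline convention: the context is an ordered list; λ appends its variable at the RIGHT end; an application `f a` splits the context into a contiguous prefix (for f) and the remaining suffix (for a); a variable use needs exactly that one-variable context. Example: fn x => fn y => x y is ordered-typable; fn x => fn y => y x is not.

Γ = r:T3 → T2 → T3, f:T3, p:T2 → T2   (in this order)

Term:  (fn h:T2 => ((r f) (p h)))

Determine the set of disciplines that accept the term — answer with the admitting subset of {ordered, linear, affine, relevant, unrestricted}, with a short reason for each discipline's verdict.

accepted by: ordered, linear, affine, relevant, unrestricted
usage: r ×1, f ×1, p ×1, h [bound] ×1
order of uses: r, f, p, h
typing: well-typed at T2 → T3
ordered: ✓ — r, f, p, h once each; derivable with no W/C/E
linear: ✓ — exactly-once usage across r, f, p, h
affine: ✓ — no duplicate uses among r, f, p, h
relevant: ✓ — at least one use each (r, f, p, h)
unrestricted: ✓ — typability at T2 → T3 is all that's needed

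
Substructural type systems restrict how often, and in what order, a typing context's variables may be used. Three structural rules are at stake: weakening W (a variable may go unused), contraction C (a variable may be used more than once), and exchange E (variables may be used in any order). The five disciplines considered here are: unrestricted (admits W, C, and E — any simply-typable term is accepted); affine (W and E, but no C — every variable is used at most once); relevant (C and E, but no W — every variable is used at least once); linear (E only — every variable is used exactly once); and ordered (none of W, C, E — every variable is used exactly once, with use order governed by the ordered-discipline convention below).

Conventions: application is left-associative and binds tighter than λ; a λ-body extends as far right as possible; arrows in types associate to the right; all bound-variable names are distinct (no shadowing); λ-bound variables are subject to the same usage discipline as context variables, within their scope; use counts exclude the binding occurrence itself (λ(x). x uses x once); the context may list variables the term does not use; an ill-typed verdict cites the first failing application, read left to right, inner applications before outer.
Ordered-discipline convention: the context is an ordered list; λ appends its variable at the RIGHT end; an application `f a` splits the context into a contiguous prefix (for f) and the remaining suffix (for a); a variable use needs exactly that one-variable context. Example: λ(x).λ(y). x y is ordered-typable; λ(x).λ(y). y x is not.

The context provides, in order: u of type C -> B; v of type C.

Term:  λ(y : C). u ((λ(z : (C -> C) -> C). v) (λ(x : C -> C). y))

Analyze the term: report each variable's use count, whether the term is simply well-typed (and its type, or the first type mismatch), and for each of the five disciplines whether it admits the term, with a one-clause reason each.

use counts: u ×1; v ×1; y (λ-bound) ×1; z (λ-bound) ×0; x (λ-bound) ×0
order of uses: u, v, y
typing: well-typed — term : C -> B
ordered: ✗ — unused: z, x — weakening required
linear: ✗ — unused: z, x — weakening required
affine: ✓ — u, v, y, z, x: no repeats, contraction unneeded
relevant: ✗ — unused: z, x — weakening required
unrestricted: ✓ — well-typed at C -> B; no restrictions here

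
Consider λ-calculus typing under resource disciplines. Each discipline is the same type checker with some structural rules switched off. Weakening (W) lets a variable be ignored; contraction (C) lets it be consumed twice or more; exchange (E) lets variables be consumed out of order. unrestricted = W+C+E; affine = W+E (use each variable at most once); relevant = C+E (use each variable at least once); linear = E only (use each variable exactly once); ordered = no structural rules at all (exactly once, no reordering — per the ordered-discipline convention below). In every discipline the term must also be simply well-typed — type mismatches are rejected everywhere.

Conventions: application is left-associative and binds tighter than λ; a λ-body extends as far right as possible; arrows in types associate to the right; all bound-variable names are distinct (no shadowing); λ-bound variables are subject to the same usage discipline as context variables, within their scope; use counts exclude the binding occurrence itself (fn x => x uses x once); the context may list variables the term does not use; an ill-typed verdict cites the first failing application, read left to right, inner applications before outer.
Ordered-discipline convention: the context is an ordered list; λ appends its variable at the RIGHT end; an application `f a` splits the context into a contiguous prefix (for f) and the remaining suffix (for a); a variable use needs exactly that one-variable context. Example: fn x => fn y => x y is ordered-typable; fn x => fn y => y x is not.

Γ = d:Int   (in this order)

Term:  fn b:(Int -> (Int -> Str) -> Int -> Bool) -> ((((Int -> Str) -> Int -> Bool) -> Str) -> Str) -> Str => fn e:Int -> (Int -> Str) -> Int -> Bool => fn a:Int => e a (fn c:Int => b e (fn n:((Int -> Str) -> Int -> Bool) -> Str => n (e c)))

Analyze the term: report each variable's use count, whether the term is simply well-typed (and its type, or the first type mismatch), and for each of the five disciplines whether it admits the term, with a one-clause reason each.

usage: d: 0; b (bound): 1; e (bound): 3; a (bound): 1; c (bound): 1; n (bound): 1
left-to-right use order: e, a, b, e, n, e, c
typing: ✓ — ((Int -> (Int -> Str) -> Int -> Bool) -> ((((Int -> Str) -> Int -> Bool) -> Str) -> Str) -> Str) -> (Int -> (Int -> Str) -> Int -> Bool) -> Int -> Int -> Bool
ordered: ✗ — needs contraction — e ×3; d left unused
linear: ✗ — needs contraction — e ×3; d left unused
affine: ✗ — needs contraction — e ×3
relevant: ✗ — d left unused
unrestricted: ✓ — type-checks (((Int -> (Int -> Str) -> Int -> Bool) -> ((((Int -> Str) -> Int -> Bool) -> Str) -> Str) -> Str) -> (Int -> (Int -> Str) -> Int -> Bool) -> Int -> Int -> Bool) and nothing is barred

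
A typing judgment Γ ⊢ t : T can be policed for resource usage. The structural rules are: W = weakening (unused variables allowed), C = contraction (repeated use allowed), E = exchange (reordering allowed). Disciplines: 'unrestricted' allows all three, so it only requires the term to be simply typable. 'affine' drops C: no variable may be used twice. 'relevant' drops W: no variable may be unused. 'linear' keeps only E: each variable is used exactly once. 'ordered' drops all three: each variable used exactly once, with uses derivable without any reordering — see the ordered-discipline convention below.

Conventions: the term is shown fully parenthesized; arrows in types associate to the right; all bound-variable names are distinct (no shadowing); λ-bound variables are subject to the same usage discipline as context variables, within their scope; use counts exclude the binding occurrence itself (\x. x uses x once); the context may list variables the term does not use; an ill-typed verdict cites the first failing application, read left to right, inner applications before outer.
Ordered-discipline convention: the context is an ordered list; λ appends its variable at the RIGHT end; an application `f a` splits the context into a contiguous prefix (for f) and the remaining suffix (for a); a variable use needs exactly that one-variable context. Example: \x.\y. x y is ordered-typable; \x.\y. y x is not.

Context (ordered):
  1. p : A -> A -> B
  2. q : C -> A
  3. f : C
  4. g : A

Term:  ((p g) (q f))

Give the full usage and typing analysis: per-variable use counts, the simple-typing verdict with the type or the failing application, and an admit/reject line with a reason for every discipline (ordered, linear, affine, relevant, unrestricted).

counts: p=1, q=1, f=1, g=1
order of uses: p, g, q, f
typing: ✓ — B
ordered: ✗, use order p, g, q, f needs exchange
linear: ✓, each of p, q, f, g used exactly once
affine: ✓, at most one use each (p, q, f, g)
relevant: ✓, p, q, f, g: all used, weakening unneeded
unrestricted: ✓, typability at B is all that's needed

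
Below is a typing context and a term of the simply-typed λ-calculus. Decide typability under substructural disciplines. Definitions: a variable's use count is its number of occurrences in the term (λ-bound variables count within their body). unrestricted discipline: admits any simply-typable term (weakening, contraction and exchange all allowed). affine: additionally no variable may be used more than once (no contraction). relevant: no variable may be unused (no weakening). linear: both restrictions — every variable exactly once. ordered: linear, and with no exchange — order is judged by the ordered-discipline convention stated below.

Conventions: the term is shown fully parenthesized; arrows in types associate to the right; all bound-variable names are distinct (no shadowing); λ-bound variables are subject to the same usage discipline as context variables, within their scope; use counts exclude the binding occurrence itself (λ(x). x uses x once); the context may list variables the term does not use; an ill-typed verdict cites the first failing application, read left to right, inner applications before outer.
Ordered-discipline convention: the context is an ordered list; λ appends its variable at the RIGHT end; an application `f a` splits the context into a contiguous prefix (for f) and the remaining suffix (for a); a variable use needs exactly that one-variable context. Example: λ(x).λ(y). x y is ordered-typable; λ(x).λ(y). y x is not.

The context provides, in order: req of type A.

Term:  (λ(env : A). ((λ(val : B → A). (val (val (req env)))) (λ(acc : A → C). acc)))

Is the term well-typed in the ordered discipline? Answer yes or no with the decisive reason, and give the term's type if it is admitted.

no — a type mismatch blocks all five
use counts: req=1; env [bound]=1; val [bound]=2; acc [bound]=1
order of uses: val, val, req, env, acc
typing: ill-typed: non-arrow in function slot: A
per-discipline verdicts: ordered ✗; linear ✗; affine ✗; relevant ✗; unrestricted ✗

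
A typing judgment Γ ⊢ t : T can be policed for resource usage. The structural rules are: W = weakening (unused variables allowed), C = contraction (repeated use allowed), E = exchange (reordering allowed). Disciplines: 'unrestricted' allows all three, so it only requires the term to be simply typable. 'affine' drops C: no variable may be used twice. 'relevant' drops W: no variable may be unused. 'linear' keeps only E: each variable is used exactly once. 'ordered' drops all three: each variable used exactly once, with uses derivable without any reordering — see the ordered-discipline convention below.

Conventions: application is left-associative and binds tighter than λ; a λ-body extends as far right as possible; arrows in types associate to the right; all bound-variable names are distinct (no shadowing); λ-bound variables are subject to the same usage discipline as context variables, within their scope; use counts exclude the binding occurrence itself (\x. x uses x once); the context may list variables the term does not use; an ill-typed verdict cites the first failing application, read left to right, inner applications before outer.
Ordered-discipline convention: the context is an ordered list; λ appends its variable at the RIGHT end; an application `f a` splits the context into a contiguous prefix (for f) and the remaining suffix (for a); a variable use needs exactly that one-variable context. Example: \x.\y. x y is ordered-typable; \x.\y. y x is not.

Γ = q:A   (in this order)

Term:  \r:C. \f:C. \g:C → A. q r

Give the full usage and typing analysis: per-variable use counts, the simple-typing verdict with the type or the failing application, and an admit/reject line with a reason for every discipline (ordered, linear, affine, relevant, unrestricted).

variable uses: q: 1×, r (λ-bound): 1×, f (λ-bound): 0×, g (λ-bound): 0×
order of uses: q, r
typing: ill-typed: non-arrow in function slot: A
ordered: ✗, not simply typable
linear: ✗, fails simple typing
affine: ✗, a type mismatch blocks all five
relevant: ✗, the type mismatch rejects it
unrestricted: ✗, not simply typable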